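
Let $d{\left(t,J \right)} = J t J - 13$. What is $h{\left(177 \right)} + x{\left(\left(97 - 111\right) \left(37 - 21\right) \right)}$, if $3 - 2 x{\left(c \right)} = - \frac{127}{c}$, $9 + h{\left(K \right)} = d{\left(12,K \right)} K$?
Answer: $\frac{29810138273}{448} \approx 6.654 \cdot 10^{7}$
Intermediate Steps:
$d{\left(t,J \right)} = -13 + t J^{2}$ ($d{\left(t,J \right)} = t J^{2} - 13 = -13 + t J^{2}$)
$h{\left(K \right)} = -9 + K \left(-13 + 12 K^{2}\right)$ ($h{\left(K \right)} = -9 + \left(-13 + 12 K^{2}\right) K = -9 + K \left(-13 + 12 K^{2}\right)$)
$x{\left(c \right)} = \frac{3}{2} + \frac{127}{2 c}$ ($x{\left(c \right)} = \frac{3}{2} - \frac{\left(-127\right) \frac{1}{c}}{2} = \frac{3}{2} + \frac{127}{2 c}$)
$h{\left(177 \right)} + x{\left(\left(97 - 111\right) \left(37 - 21\right) \right)} = \left(-9 + 177 \left(-13 + 12 \cdot 177^{2}\right)\right) + \frac{127 + 3 \left(97 - 111\right) \left(37 - 21\right)}{2 \left(97 - 111\right) \left(37 - 21\right)} = \left(-9 + 177 \left(-13 + 12 \cdot 31329\right)\right) + \frac{127 + 3 \left(\left(-14\right) 16\right)}{2 \left(\left(-14\right) 16\right)} = \left(-9 + 177 \left(-13 + 375948\right)\right) + \frac{127 + 3 \left(-224\right)}{2 \left(-224\right)} = \left(-9 + 177 \cdot 375935\right) + \frac{1}{2} \left(- \frac{1}{224}\right) \left(127 - 672\right) = \left(-9 + 66540495\right) + \frac{1}{2} \left(- \frac{1}{224}\right) \left(-545\right) = 66540486 + \frac{545}{448} = \frac{29810138273}{448}$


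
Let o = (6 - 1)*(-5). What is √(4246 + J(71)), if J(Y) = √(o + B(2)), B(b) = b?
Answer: √(4246 + I*√23) ≈ 65.161 + 0.0368*I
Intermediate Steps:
o = -25 (o = 5*(-5) = -25)
J(Y) = I*√23 (J(Y) = √(-25 + 2) = √(-23) = I*√23)
√(4246 + J(71)) = √(4246 + I*√23)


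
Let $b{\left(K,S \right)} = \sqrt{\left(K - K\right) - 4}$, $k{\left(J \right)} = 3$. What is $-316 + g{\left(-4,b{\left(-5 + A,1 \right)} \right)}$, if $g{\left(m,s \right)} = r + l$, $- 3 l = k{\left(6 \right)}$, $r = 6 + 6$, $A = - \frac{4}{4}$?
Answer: $-305$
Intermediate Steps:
$A = -1$ ($A = \left(-4\right) \frac{1}{4} = -1$)
$r = 12$
$l = -1$ ($l = \left(- \frac{1}{3}\right) 3 = -1$)
$b{\left(K,S \right)} = 2 i$ ($b{\left(K,S \right)} = \sqrt{0 - 4} = \sqrt{-4} = 2 i$)
$g{\left(m,s \right)} = 11$ ($g{\left(m,s \right)} = 12 - 1 = 11$)
$-316 + g{\left(-4,b{\left(-5 + A,1 \right)} \right)} = -316 + 11 = -305$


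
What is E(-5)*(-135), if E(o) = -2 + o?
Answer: 945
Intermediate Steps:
E(-5)*(-135) = (-2 - 5)*(-135) = -7*(-135) = 945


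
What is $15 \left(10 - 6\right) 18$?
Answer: $1080$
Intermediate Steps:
$15 \left(10 - 6\right) 18 = 15 \cdot 4 \cdot 18 = 60 \cdot 18 = 1080$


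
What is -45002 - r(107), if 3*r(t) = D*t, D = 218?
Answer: -158332/3 ≈ -52777.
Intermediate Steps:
r(t) = 218*t/3 (r(t) = (218*t)/3 = 218*t/3)
-45002 - r(107) = -45002 - 218*107/3 = -45002 - 1*23326/3 = -45002 - 23326/3 = -158332/3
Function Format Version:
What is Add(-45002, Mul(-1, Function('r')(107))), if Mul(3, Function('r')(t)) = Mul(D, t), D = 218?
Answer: Rational(-158332, 3) ≈ -52777.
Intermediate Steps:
Function('r')(t) = Mul(Rational(218, 3), t) (Function('r')(t) = Mul(Rational(1, 3), Mul(218, t)) = Mul(Rational(218, 3), t))
Add(-45002, Mul(-1, Function('r')(107))) = Add(-45002, Mul(-1, Mul(Rational(218, 3), 107))) = Add(-45002, Mul(-1, Rational(23326, 3))) = Add(-45002, Rational(-23326, 3)) = Rational(-158332, 3)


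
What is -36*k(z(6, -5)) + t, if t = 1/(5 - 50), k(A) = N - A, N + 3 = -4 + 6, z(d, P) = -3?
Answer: -3241/45 ≈ -72.022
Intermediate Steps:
N = -1 (N = -3 + (-4 + 6) = -3 + 2 = -1)
k(A) = -1 - A
t = -1/45 (t = 1/(-45) = -1/45 ≈ -0.022222)
-36*k(z(6, -5)) + t = -36*(-1 - 1*(-3)) - 1/45 = -36*(-1 + 3) - 1/45 = -36*2 - 1/45 = -72 - 1/45 = -3241/45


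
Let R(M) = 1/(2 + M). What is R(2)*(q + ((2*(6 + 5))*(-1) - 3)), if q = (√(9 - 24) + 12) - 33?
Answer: -23/2 + I*√15/4 ≈ -11.5 + 0.96825*I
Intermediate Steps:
q = -21 + I*√15 (q = (√(-15) + 12) - 33 = (I*√15 + 12) - 33 = (12 + I*√15) - 33 = -21 + I*√15 ≈ -21.0 + 3.873*I)
R(2)*(q + ((2*(6 + 5))*(-1) - 3)) = ((-21 + I*√15) + ((2*(6 + 5))*(-1) - 3))/(2 + 2) = ((-21 + I*√15) + ((2*11)*(-1) - 3))/4 = ((-21 + I*√15) + (22*(-1) - 3))/4 = ((-21 + I*√15) + (-22 - 3))/4 = ((-21 + I*√15) - 25)/4 = (-46 + I*√15)/4 = -23/2 + I*√15/4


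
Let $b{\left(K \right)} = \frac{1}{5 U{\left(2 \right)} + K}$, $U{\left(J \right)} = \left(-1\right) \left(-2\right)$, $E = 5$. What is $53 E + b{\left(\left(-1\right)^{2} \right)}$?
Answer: $\frac{2916}{11} \approx 265.09$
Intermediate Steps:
$U{\left(J \right)} = 2$
$b{\left(K \right)} = \frac{1}{10 + K}$ ($b{\left(K \right)} = \frac{1}{5 \cdot 2 + K} = \frac{1}{10 + K}$)
$53 E + b{\left(\left(-1\right)^{2} \right)} = 53 \cdot 5 + \frac{1}{10 + \left(-1\right)^{2}} = 265 + \frac{1}{10 + 1} = 265 + \frac{1}{11} = \frac{2916}{11}$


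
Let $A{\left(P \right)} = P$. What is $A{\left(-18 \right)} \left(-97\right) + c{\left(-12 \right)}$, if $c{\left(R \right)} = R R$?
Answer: $1890$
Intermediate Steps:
$c{\left(R \right)} = R^{2}$
$A{\left(-18 \right)} \left(-97\right) + c{\left(-12 \right)} = \left(-18\right) \left(-97\right) + \left(-12\right)^{2} = 1746 + 144 = 1890$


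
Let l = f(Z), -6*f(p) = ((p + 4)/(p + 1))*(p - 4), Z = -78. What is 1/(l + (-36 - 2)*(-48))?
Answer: 231/424378 ≈ 0.00054433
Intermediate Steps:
f(p) = -(-4 + p)*(4 + p)/(6*(1 + p)) (f(p) = -(p + 4)/(p + 1)*(p - 4)/6 = -(4 + p)/(1 + p)*(-4 + p)/6 = -(-4 + p)*(4 + p)/(6*(1 + p)))
l = 3034/231 (l = (16 - 1*(-78)**2)/(6*(1 - 78)) = (1/6)*(16 - 1*6084)/(-77) = (1/6)*(-1/77)*(16 - 6084) = (1/6)*(-1/77)*(-6068) = 3034/231 ≈ 13.134)
1/(l + (-36 - 2)*(-48)) = 1/(3034/231 + (-36 - 2)*(-48)) = 1/(3034/231 - 38*(-48)) = 1/(3034/231 + 1824) = 1/(424378/231) = 231/424378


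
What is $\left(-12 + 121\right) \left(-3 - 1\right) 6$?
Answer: $-2616$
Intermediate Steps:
$\left(-12 + 121\right) \left(-3 - 1\right) 6 = 109 \left(\left(-4\right) 6\right) = 109 \left(-24\right) = -2616$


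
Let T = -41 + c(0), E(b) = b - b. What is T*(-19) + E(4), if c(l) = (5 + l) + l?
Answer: 684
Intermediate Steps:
c(l) = 5 + 2*l
E(b) = 0
T = -36 (T = -41 + (5 + 2*0) = -41 + (5 + 0) = -41 + 5 = -36)
T*(-19) + E(4) = -36*(-19) + 0 = 684 + 0 = 684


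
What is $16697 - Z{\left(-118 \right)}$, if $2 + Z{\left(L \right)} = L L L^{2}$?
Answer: $-193861077$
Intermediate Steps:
$Z{\left(L \right)} = -2 + L^{4}$ ($Z{\left(L \right)} = -2 + L L L^{2} = -2 + L^{2} L^{2} = -2 + L^{4}$)
$16697 - Z{\left(-118 \right)} = 16697 - \left(-2 + \left(-118\right)^{4}\right) = 16697 - \left(-2 + 193877776\right) = 16697 - 193877774 = -193861077$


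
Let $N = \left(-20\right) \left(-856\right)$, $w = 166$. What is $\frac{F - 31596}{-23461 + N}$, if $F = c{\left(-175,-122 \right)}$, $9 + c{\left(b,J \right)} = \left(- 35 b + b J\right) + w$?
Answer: $\frac{3964}{6341} \approx 0.62514$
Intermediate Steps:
$c{\left(b,J \right)} = 157 - 35 b + J b$ ($c{\left(b,J \right)} = -9 + \left(\left(- 35 b + b J\right) + 166\right) = -9 + \left(\left(- 35 b + J b\right) + 166\right) = -9 + \left(166 - 35 b + J b\right) = 157 - 35 b + J b$)
$F = 27632$ ($F = 157 - -6125 - -21350 = 157 + 6125 + 21350 = 27632$)
$N = 17120$
$\frac{F - 31596}{-23461 + N} = \frac{27632 - 31596}{-23461 + 17120} = - \frac{3964}{-6341} = \left(-3964\right) \left(- \frac{1}{6341}\right) = \frac{3964}{6341}$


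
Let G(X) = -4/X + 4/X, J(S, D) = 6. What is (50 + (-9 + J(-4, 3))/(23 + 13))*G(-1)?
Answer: 0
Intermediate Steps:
G(X) = 0
(50 + (-9 + J(-4, 3))/(23 + 13))*G(-1) = (50 + (-9 + 6)/(23 + 13))*0 = (50 - 3/36)*0 = (50 - 3*1/36)*0 = (50 - 1/12)*0 = (599/12)*0 = 0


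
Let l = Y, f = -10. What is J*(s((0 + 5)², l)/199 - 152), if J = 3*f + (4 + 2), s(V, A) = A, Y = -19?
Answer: 726408/199 ≈ 3650.3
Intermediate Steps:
l = -19
J = -24 (J = 3*(-10) + (4 + 2) = -30 + 6 = -24)
J*(s((0 + 5)², l)/199 - 152) = -24*(-19/199 - 152) = -24*(-30267/199) = 726408/199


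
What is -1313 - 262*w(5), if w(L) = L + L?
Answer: -3933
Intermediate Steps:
w(L) = 2*L
-1313 - 262*w(5) = -1313 - 524*5 = -1313 - 262*10 = -1313 - 2620 = -3933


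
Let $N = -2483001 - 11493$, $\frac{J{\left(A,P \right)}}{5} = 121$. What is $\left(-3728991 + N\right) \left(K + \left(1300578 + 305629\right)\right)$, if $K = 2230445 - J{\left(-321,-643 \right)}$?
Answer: $-23873580963795$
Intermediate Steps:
$J{\left(A,P \right)} = 605$ ($J{\left(A,P \right)} = 5 \cdot 121 = 605$)
$N = -2494494$
$K = 2229840$ ($K = 2230445 - 605 = 2229840$)
$\left(-3728991 + N\right) \left(K + \left(1300578 + 305629\right)\right) = \left(-3728991 - 2494494\right) \left(2229840 + \left(1300578 + 305629\right)\right) = - 6223485 \left(2229840 + 1606207\right) = \left(-6223485\right) 3836047 = -23873580963795$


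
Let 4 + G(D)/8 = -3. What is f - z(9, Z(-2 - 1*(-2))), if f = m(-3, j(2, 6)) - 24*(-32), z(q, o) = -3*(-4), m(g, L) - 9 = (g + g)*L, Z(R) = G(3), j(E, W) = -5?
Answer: 795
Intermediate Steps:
G(D) = -56 (G(D) = -32 + 8*(-3) = -32 - 24 = -56)
Z(R) = -56
m(g, L) = 9 + 2*L*g (m(g, L) = 9 + (g + g)*L = 9 + (2*g)*L = 9 + 2*L*g)
z(q, o) = 12
f = 807 (f = (9 + 2*(-5)*(-3)) - 24*(-32) = (9 + 30) + 768 = 39 + 768 = 807)
f - z(9, Z(-2 - 1*(-2))) = 807 - 1*12 = 807 - 12 = 795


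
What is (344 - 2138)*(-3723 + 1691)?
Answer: 3645408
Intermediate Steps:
(344 - 2138)*(-3723 + 1691) = -1794*(-2032) = 3645408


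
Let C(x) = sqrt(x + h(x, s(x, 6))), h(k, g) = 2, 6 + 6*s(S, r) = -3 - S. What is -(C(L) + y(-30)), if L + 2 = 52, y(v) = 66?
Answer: -66 - 2*sqrt(13) ≈ -73.211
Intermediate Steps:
s(S, r) = -3/2 - S/6 (s(S, r) = -1 + (-3 - S)/6 = -1 + (-1/2 - S/6) = -3/2 - S/6)
L = 50 (L = -2 + 52 = 50)
C(x) = sqrt(2 + x) (C(x) = sqrt(x + 2) = sqrt(2 + x))
-(C(L) + y(-30)) = -(sqrt(2 + 50) + 66) = -(sqrt(52) + 66) = -(2*sqrt(13) + 66) = -(66 + 2*sqrt(13)) = -66 - 2*sqrt(13)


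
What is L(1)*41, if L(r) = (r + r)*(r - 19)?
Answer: -1476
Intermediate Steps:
L(r) = 2*r*(-19 + r) (L(r) = (2*r)*(-19 + r) = 2*r*(-19 + r))
L(1)*41 = (2*1*(-19 + 1))*41 = (2*1*(-18))*41 = -36*41 = -1476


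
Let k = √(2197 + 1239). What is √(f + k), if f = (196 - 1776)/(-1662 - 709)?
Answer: √(3746180 + 11243282*√859)/2371 ≈ 7.6996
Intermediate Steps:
f = 1580/2371 (f = -1580/(-2371) = -1580*(-1/2371) = 1580/2371 ≈ 0.66639)
k = 2*√859 (k = √3436 = 2*√859 ≈ 58.617)
√(f + k) = √(1580/2371 + 2*√859)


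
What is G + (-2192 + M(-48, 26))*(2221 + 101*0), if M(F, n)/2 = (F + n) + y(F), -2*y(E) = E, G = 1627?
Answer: -4857921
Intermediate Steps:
y(E) = -E/2
M(F, n) = F + 2*n (M(F, n) = 2*((F + n) - F/2) = 2*(n + F/2) = F + 2*n)
G + (-2192 + M(-48, 26))*(2221 + 101*0) = 1627 + (-2192 + (-48 + 2*26))*(2221 + 101*0) = 1627 + (-2192 + (-48 + 52))*(2221 + 0) = 1627 + (-2192 + 4)*2221 = 1627 - 2188*2221 = 1627 - 4859548 = -4857921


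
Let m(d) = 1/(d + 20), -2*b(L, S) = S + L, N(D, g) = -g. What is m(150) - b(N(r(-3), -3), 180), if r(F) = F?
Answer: 7778/85 ≈ 91.506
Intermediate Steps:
b(L, S) = -L/2 - S/2 (b(L, S) = -(S + L)/2 = -(L + S)/2 = -L/2 - S/2)
m(d) = 1/(20 + d)
m(150) - b(N(r(-3), -3), 180) = 1/(20 + 150) - (-(-1)*(-3)/2 - ½*180) = 1/170 - (-½*3 - 90) = 1/170 - (-3/2 - 90) = 1/170 - 1*(-183/2) = 1/170 + 183/2 = 7778/85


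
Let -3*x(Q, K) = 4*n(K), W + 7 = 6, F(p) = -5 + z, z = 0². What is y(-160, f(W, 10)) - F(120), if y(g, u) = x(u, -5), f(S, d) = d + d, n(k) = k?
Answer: 35/3 ≈ 11.667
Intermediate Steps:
z = 0
F(p) = -5 (F(p) = -5 + 0 = -5)
W = -1 (W = -7 + 6 = -1)
f(S, d) = 2*d
x(Q, K) = -4*K/3
y(g, u) = 20/3 (y(g, u) = -4/3*(-5) = 20/3)
y(-160, f(W, 10)) - F(120) = 20/3 - 1*(-5) = 20/3 + 5 = 35/3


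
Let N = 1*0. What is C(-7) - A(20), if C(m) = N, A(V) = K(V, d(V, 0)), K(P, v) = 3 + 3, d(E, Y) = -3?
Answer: -6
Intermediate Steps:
K(P, v) = 6
A(V) = 6
N = 0
C(m) = 0
C(-7) - A(20) = 0 - 1*6 = 0 - 6 = -6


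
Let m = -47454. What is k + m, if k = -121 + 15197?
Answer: -32378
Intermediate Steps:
k = 15076
k + m = 15076 - 47454 = -32378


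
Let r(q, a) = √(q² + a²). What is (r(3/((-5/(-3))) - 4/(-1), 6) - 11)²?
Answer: (55 - √1741)²/25 ≈ 7.0487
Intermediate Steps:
r(q, a) = √(a² + q²)
(r(3/((-5/(-3))) - 4/(-1), 6) - 11)² = (√(6² + (3/((-5/(-3))) - 4/(-1))²) - 11)² = (√(36 + (3/((-5*(-⅓))) - 4*(-1))²) - 11)² = (√(36 + (3/(5/3) + 4)²) - 11)² = (√(36 + (3*(⅗) + 4)²) - 11)² = (√(36 + (9/5 + 4)²) - 11)² = (√(36 + (29/5)²) - 11)² = (√(36 + 841/25) - 11)² = (√(1741/25) - 11)² = (√1741/5 - 11)² = (-11 + √1741/5)²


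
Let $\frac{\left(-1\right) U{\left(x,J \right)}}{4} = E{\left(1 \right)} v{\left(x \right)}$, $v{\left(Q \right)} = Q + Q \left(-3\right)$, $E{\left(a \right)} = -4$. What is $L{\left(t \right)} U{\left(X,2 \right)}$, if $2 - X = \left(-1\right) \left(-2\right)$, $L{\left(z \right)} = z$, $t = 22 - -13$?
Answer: $0$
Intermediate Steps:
$t = 35$ ($t = 22 + 13 = 35$)
$X = 0$ ($X = 2 - \left(-1\right) \left(-2\right) = 2 - 2 = 0$)
$v{\left(Q \right)} = - 2 Q$ ($v{\left(Q \right)} = Q - 3 Q = - 2 Q$)
$U{\left(x,J \right)} = - 32 x$ ($U{\left(x,J \right)} = - 4 \left(- 4 \left(- 2 x\right)\right) = - 4 \cdot 8 x = - 32 x$)
$L{\left(t \right)} U{\left(X,2 \right)} = 35 \left(\left(-32\right) 0\right) = 35 \cdot 0 = 0$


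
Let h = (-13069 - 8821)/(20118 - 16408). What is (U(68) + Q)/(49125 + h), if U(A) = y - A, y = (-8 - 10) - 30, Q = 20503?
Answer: 7563577/18223186 ≈ 0.41505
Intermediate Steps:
h = -2189/371 (h = -21890/3710 = -21890*1/3710 = -2189/371 ≈ -5.9003)
y = -48 (y = -18 - 30 = -48)
U(A) = -48 - A
(U(68) + Q)/(49125 + h) = ((-48 - 1*68) + 20503)/(49125 - 2189/371) = ((-48 - 68) + 20503)/(18223186/371) = (-116 + 20503)*(371/18223186) = 20387*(371/18223186) = 7563577/18223186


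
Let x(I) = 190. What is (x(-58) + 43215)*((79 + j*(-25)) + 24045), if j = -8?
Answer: 1055783220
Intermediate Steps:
(x(-58) + 43215)*((79 + j*(-25)) + 24045) = (190 + 43215)*((79 - 8*(-25)) + 24045) = 43405*((79 + 200) + 24045) = 43405*(279 + 24045) = 43405*24324 = 1055783220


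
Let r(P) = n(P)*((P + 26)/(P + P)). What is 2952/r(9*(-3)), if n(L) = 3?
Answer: 53136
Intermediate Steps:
r(P) = 3*(26 + P)/(2*P) (r(P) = 3*((P + 26)/(P + P)) = 3*((26 + P)/((2*P))) = 3*((26 + P)*(1/(2*P))) = 3*((26 + P)/(2*P)) = 3*(26 + P)/(2*P))
2952/r(9*(-3)) = 2952/(3/2 + 39/((9*(-3)))) = 2952/(3/2 + 39/(-27)) = 2952/(3/2 + 39*(-1/27)) = 2952/(3/2 - 13/9) = 2952/(1/18) = 2952*18 = 53136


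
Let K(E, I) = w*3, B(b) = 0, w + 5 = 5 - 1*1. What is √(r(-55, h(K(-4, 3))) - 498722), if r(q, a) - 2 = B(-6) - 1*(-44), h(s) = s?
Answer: 2*I*√124669 ≈ 706.17*I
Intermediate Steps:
w = -1 (w = -5 + (5 - 1*1) = -5 + (5 - 1) = -5 + 4 = -1)
K(E, I) = -3 (K(E, I) = -1*3 = -3)
r(q, a) = 46 (r(q, a) = 2 + (0 - 1*(-44)) = 2 + (0 + 44) = 2 + 44 = 46)
√(r(-55, h(K(-4, 3))) - 498722) = √(46 - 498722) = √(-498676) = 2*I*√124669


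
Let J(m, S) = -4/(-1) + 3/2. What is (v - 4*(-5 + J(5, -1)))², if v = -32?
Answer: 1156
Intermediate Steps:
J(m, S) = 11/2 (J(m, S) = -4*(-1) + 3*(½) = 4 + 3/2 = 11/2)
(v - 4*(-5 + J(5, -1)))² = (-32 - 4*(-5 + 11/2))² = (-32 - 4*½)² = (-32 - 2)² = (-34)² = 1156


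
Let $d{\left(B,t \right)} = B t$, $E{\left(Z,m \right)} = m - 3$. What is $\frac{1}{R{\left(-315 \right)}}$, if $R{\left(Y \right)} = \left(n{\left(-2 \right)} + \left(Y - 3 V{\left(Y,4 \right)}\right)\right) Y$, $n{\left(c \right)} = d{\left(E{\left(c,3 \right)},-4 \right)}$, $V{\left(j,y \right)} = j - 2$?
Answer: $- \frac{1}{200340} \approx -4.9915 \cdot 10^{-6}$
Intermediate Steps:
$E{\left(Z,m \right)} = -3 + m$
$V{\left(j,y \right)} = -2 + j$ ($V{\left(j,y \right)} = j - 2 = -2 + j$)
$n{\left(c \right)} = 0$ ($n{\left(c \right)} = \left(-3 + 3\right) \left(-4\right) = 0 \left(-4\right) = 0$)
$R{\left(Y \right)} = Y \left(6 - 2 Y\right)$ ($R{\left(Y \right)} = \left(0 + \left(Y - 3 \left(-2 + Y\right)\right)\right) Y = \left(0 - \left(-6 + 2 Y\right)\right) Y = \left(6 - 2 Y\right) Y = Y \left(6 - 2 Y\right)$)
$\frac{1}{R{\left(-315 \right)}} = \frac{1}{2 \left(-315\right) \left(3 - -315\right)} = \frac{1}{2 \left(-315\right) \left(3 + 315\right)} = \frac{1}{2 \left(-315\right) 318} = \frac{1}{-200340} = - \frac{1}{200340}$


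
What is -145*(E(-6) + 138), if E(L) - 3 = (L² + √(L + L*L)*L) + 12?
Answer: -27405 + 870*√30 ≈ -22640.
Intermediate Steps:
E(L) = 15 + L² + L*√(L + L²) (E(L) = 3 + ((L² + √(L + L*L)*L) + 12) = 3 + ((L² + √(L + L²)*L) + 12) = 3 + ((L² + L*√(L + L²)) + 12) = 3 + (12 + L² + L*√(L + L²)) = 15 + L² + L*√(L + L²))
-145*(E(-6) + 138) = -145*((15 + (-6)² - 6*√30) + 138) = -145*((15 + 36 - 6*√30) + 138) = -145*((51 - 6*√30) + 138) = -145*(189 - 6*√30) = -27405 + 870*√30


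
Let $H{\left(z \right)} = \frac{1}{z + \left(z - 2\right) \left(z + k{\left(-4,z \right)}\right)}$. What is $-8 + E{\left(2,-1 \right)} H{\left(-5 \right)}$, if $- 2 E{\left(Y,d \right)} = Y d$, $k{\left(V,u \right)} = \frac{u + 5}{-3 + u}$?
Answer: $- \frac{239}{30} \approx -7.9667$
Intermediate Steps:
$k{\left(V,u \right)} = \frac{5 + u}{-3 + u}$
$E{\left(Y,d \right)} = - \frac{Y d}{2}$
$H{\left(z \right)} = \frac{1}{z + \left(-2 + z\right) \left(z + \frac{5 + z}{-3 + z}\right)}$ ($H{\left(z \right)} = \frac{1}{z + \left(z - 2\right) \left(z + \frac{5 + z}{-3 + z}\right)} = \frac{1}{z + \left(-2 + z\right) \left(z + \frac{5 + z}{-3 + z}\right)}$)
$-8 + E{\left(2,-1 \right)} H{\left(-5 \right)} = -8 + \left(- \frac{1}{2}\right) 2 \left(-1\right) \frac{-3 - 5}{-10 + \left(-5\right)^{3} - 3 \left(-5\right)^{2} + 6 \left(-5\right)} = -8 + 1 \frac{1}{-10 - 125 - 75 - 30} \left(-8\right) = -8 + 1 \frac{1}{-240} \left(-8\right) = -8 + 1 \left(\left(- \frac{1}{240}\right) \left(-8\right)\right) = -8 + 1 \cdot \frac{1}{30} = -8 + \frac{1}{30} = - \frac{239}{30}$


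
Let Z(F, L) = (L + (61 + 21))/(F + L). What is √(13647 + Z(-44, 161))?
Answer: √2306694/13 ≈ 116.83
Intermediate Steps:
Z(F, L) = (82 + L)/(F + L) (Z(F, L) = (L + 82)/(F + L) = (82 + L)/(F + L))
√(13647 + Z(-44, 161)) = √(13647 + (82 + 161)/(-44 + 161)) = √(13647 + 243/117) = √(13647 + (1/117)*243) = √(13647 + 27/13) = √(177438/13) = √2306694/13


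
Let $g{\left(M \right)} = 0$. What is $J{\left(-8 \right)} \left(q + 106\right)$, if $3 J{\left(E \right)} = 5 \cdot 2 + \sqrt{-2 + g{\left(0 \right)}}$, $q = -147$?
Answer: $- \frac{410}{3} - \frac{41 i \sqrt{2}}{3} \approx -136.67 - 19.328 i$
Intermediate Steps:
$J{\left(E \right)} = \frac{10}{3} + \frac{i \sqrt{2}}{3}$ ($J{\left(E \right)} = \frac{5 \cdot 2 + \sqrt{-2 + 0}}{3} = \frac{10 + \sqrt{-2}}{3} = \frac{10 + i \sqrt{2}}{3} = \frac{10}{3} + \frac{i \sqrt{2}}{3}$)
$J{\left(-8 \right)} \left(q + 106\right) = \left(\frac{10}{3} + \frac{i \sqrt{2}}{3}\right) \left(-147 + 106\right) = \left(\frac{10}{3} + \frac{i \sqrt{2}}{3}\right) \left(-41\right) = - \frac{410}{3} - \frac{41 i \sqrt{2}}{3}$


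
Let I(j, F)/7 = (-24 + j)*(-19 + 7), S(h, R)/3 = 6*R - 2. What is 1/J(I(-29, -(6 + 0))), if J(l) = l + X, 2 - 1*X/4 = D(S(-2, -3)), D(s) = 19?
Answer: 1/4384 ≈ 0.00022810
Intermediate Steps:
S(h, R) = -6 + 18*R (S(h, R) = 3*(6*R - 2) = 3*(-2 + 6*R) = -6 + 18*R)
I(j, F) = 2016 - 84*j (I(j, F) = 7*((-24 + j)*(-19 + 7)) = 7*((-24 + j)*(-12)) = 7*(288 - 12*j) = 2016 - 84*j)
X = -68 (X = 8 - 4*19 = 8 - 76 = -68)
J(l) = -68 + l (J(l) = l - 68 = -68 + l)
1/J(I(-29, -(6 + 0))) = 1/(-68 + (2016 - 84*(-29))) = 1/(-68 + (2016 + 2436)) = 1/(-68 + 4452) = 1/4384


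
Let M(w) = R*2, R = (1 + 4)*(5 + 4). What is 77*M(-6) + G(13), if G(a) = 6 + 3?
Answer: 6939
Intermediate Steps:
G(a) = 9
R = 45 (R = 5*9 = 45)
M(w) = 90 (M(w) = 45*2 = 90)
77*M(-6) + G(13) = 77*90 + 9 = 6930 + 9 = 6939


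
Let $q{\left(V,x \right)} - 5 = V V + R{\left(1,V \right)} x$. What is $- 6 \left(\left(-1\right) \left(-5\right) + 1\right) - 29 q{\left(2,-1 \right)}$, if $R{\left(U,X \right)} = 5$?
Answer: $-152$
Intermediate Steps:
$q{\left(V,x \right)} = 5 + V^{2} + 5 x$ ($q{\left(V,x \right)} = 5 + \left(V V + 5 x\right) = 5 + \left(V^{2} + 5 x\right) = 5 + V^{2} + 5 x$)
$- 6 \left(\left(-1\right) \left(-5\right) + 1\right) - 29 q{\left(2,-1 \right)} = - 6 \left(\left(-1\right) \left(-5\right) + 1\right) - 29 \left(5 + 2^{2} + 5 \left(-1\right)\right) = - 6 \left(5 + 1\right) - 29 \left(5 + 4 - 5\right) = \left(-6\right) 6 - 116 = -36 - 116 = -152$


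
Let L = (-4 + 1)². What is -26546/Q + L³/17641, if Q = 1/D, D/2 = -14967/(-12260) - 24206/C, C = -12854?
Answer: -57267136931238782/347505736955 ≈ -1.6479e+5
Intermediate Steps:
L = 9 (L = (-3)² = 9)
D = 244575689/39397510 (D = 2*(-14967/(-12260) - 24206/(-12854)) = 2*(-14967*(-1/12260) - 24206*(-1/12854)) = 2*(14967/12260 + 12103/6427) = 2*(244575689/78795020) = 244575689/39397510 ≈ 6.2079)
Q = 39397510/244575689 (Q = 1/(244575689/39397510) = 39397510/244575689 ≈ 0.16109)
-26546/Q + L³/17641 = -26546/39397510/244575689 + 9³/17641 = -26546*244575689/39397510 + 729*(1/17641) = -3246253120097/19698755 + 729/17641 = -57267136931238782/347505736955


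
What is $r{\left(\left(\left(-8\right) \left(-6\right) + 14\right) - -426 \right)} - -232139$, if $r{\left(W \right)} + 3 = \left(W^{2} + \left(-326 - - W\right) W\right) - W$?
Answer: $548848$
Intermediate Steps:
$r{\left(W \right)} = -3 + W^{2} - W + W \left(-326 + W\right)$ ($r{\left(W \right)} = -3 - \left(W - W^{2} - \left(-326 - - W\right) W\right) = -3 - \left(W - W^{2} - \left(-326 + W\right) W\right) = -3 - \left(W - W^{2} - W \left(-326 + W\right)\right) = -3 + \left(W^{2} - W + W \left(-326 + W\right)\right) = -3 + W^{2} - W + W \left(-326 + W\right)$)
$r{\left(\left(\left(-8\right) \left(-6\right) + 14\right) - -426 \right)} - -232139 = \left(-3 - 327 \left(\left(\left(-8\right) \left(-6\right) + 14\right) - -426\right) + 2 \left(\left(\left(-8\right) \left(-6\right) + 14\right) - -426\right)^{2}\right) - -232139 = \left(-3 - 327 \left(\left(48 + 14\right) + 426\right) + 2 \left(\left(48 + 14\right) + 426\right)^{2}\right) + 232139 = \left(-3 - 327 \left(62 + 426\right) + 2 \left(62 + 426\right)^{2}\right) + 232139 = \left(-3 - 159576 + 2 \cdot 488^{2}\right) + 232139 = \left(-3 - 159576 + 2 \cdot 238144\right) + 232139 = \left(-3 - 159576 + 476288\right) + 232139 = 316709 + 232139 = 548848$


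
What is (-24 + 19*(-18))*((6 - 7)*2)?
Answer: 732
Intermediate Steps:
(-24 + 19*(-18))*((6 - 7)*2) = (-24 - 342)*(-1*2) = -366*(-2) = 732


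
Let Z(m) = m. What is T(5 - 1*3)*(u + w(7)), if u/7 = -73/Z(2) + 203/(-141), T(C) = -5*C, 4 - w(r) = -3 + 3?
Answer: 368825/141 ≈ 2615.8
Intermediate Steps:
w(r) = 4 (w(r) = 4 - (-3 + 3) = 4 - 1*0 = 4 + 0 = 4)
u = -74893/282 (u = 7*(-73/2 + 203/(-141)) = 7*(-73*½ + 203*(-1/141)) = 7*(-73/2 - 203/141) = 7*(-10699/282) = -74893/282 ≈ -265.58)
T(5 - 1*3)*(u + w(7)) = (-5*(5 - 1*3))*(-74893/282 + 4) = -5*(5 - 3)*(-73765/282) = -5*2*(-73765/282) = -10*(-73765/282) = 368825/141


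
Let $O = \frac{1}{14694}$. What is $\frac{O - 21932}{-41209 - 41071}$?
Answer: $\frac{322268807}{1209022320} \approx 0.26655$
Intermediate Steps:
$O = \frac{1}{14694} \approx 6.8055 \cdot 10^{-5}$
$\frac{O - 21932}{-41209 - 41071} = \frac{\frac{1}{14694} - 21932}{-41209 - 41071} = - \frac{322268807}{14694 \left(-82280\right)} = \left(- \frac{322268807}{14694}\right) \left(- \frac{1}{82280}\right) = \frac{322268807}{1209022320}$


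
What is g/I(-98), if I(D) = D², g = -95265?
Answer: -95265/9604 ≈ -9.9193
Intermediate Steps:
g/I(-98) = -95265/((-98)²) = -95265/9604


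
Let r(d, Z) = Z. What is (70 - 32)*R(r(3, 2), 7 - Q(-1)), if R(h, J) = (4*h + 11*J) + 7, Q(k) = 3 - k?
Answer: 1824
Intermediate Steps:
R(h, J) = 7 + 4*h + 11*J
(70 - 32)*R(r(3, 2), 7 - Q(-1)) = (70 - 32)*(7 + 4*2 + 11*(7 - (3 - 1*(-1)))) = 38*(7 + 8 + 11*(7 - (3 + 1))) = 38*(7 + 8 + 11*(7 - 1*4)) = 38*(7 + 8 + 11*(7 - 4)) = 38*(7 + 8 + 11*3) = 38*(7 + 8 + 33) = 38*48 = 1824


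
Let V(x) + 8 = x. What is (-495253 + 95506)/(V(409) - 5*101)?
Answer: 399747/104 ≈ 3843.7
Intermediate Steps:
V(x) = -8 + x
(-495253 + 95506)/(V(409) - 5*101) = (-495253 + 95506)/((-8 + 409) - 5*101) = -399747/(401 - 505) = -399747/(-104) = -399747*(-1/104) = 399747/104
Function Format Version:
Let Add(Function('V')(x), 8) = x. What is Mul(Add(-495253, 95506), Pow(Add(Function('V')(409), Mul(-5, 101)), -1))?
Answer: Rational(399747, 104) ≈ 3843.7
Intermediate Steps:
Function('V')(x) = Add(-8, x)
Mul(Add(-495253, 95506), Pow(Add(Function('V')(409), Mul(-5, 101)), -1)) = Mul(Add(-495253, 95506), Pow(Add(Add(-8, 409), Mul(-5, 101)), -1)) = Mul(-399747, Pow(Add(401, -505), -1)) = Mul(-399747, Pow(-104, -1)) = Mul(-399747, Rational(-1, 104)) = Rational(399747, 104)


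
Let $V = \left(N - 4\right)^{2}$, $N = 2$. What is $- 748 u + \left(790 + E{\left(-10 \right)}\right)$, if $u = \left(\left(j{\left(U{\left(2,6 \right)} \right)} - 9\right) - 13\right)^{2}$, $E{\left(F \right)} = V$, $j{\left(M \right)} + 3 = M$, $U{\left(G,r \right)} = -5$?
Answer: $-672406$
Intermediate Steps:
$j{\left(M \right)} = -3 + M$
$V = 4$ ($V = \left(2 - 4\right)^{2} = \left(-2\right)^{2} = 4$)
$E{\left(F \right)} = 4$
$u = 900$ ($u = \left(\left(\left(-3 - 5\right) - 9\right) - 13\right)^{2} = \left(\left(-8 - 9\right) - 13\right)^{2} = \left(-17 - 13\right)^{2} = \left(-30\right)^{2} = 900$)
$- 748 u + \left(790 + E{\left(-10 \right)}\right) = \left(-748\right) 900 + \left(790 + 4\right) = -673200 + 794 = -672406$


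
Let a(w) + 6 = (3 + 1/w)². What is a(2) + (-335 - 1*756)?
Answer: -4339/4 ≈ -1084.8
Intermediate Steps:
a(w) = -6 + (3 + 1/w)²
a(2) + (-335 - 1*756) = (3 + 2⁻² + 6/2) + (-335 - 1*756) = (3 + ¼ + 6*(½)) + (-335 - 756) = (3 + ¼ + 3) - 1091 = 25/4 - 1091 = -4339/4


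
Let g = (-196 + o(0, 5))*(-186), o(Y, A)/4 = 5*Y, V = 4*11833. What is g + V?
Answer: 83788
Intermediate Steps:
V = 47332
o(Y, A) = 20*Y (o(Y, A) = 4*(5*Y) = 20*Y)
g = 36456 (g = (-196 + 20*0)*(-186) = (-196 + 0)*(-186) = -196*(-186) = 36456)
g + V = 36456 + 47332 = 83788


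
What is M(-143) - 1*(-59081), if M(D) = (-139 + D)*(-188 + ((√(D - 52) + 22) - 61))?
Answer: 123095 - 282*I*√195 ≈ 1.231e+5 - 3937.9*I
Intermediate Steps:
M(D) = (-227 + √(-52 + D))*(-139 + D) (M(D) = (-139 + D)*(-188 + ((√(-52 + D) + 22) - 61)) = (-139 + D)*(-188 + ((22 + √(-52 + D)) - 61)) = (-139 + D)*(-188 + (-39 + √(-52 + D))) = (-139 + D)*(-227 + √(-52 + D)) = (-227 + √(-52 + D))*(-139 + D))
M(-143) - 1*(-59081) = (31553 - 227*(-143) - 139*√(-52 - 143) - 143*√(-52 - 143)) - 1*(-59081) = (31553 + 32461 - 139*I*√195 - 143*I*√195) + 59081 = (64014 - 282*I*√195) + 59081 = 123095 - 282*I*√195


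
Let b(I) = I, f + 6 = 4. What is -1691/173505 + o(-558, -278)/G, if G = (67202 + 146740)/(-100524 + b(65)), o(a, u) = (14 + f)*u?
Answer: 9691096874033/6186667785 ≈ 1566.4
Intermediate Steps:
f = -2 (f = -6 + 4 = -2)
o(a, u) = 12*u (o(a, u) = (14 - 2)*u = 12*u)
G = -213942/100459 (G = (67202 + 146740)/(-100524 + 65) = 213942/(-100459) = 213942*(-1/100459) = -213942/100459 ≈ -2.1296)
-1691/173505 + o(-558, -278)/G = -1691/173505 + (12*(-278))/(-213942/100459) = -1691*1/173505 - 3336*(-100459/213942) = -1691/173505 + 55855204/35657 = 9691096874033/6186667785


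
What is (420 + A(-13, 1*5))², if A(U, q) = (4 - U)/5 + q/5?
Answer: 4502884/25 ≈ 1.8012e+5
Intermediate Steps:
A(U, q) = ⅘ - U/5 + q/5 (A(U, q) = (4 - U)*(⅕) + q*(⅕) = (⅘ - U/5) + q/5 = ⅘ - U/5 + q/5)
(420 + A(-13, 1*5))² = (420 + (⅘ - ⅕*(-13) + (1*5)/5))² = (420 + (⅘ + 13/5 + (⅕)*5))² = (420 + (⅘ + 13/5 + 1))² = (420 + 22/5)² = (2122/5)² = 4502884/25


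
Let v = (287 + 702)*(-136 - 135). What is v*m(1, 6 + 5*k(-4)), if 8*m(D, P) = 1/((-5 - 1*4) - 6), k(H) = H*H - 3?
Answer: 268019/120 ≈ 2233.5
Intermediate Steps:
k(H) = -3 + H² (k(H) = H² - 3 = -3 + H²)
v = -268019 (v = 989*(-271) = -268019)
m(D, P) = -1/120 (m(D, P) = 1/(8*((-5 - 1*4) - 6)) = 1/(8*((-5 - 4) - 6)) = 1/(8*(-9 - 6)) = (⅛)/(-15) = (⅛)*(-1/15) = -1/120)
v*m(1, 6 + 5*k(-4)) = -268019*(-1/120) = 268019/120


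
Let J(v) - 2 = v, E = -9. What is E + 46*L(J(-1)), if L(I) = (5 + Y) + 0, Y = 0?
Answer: 221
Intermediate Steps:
J(v) = 2 + v
L(I) = 5 (L(I) = (5 + 0) + 0 = 5 + 0 = 5)
E + 46*L(J(-1)) = -9 + 46*5 = -9 + 230 = 221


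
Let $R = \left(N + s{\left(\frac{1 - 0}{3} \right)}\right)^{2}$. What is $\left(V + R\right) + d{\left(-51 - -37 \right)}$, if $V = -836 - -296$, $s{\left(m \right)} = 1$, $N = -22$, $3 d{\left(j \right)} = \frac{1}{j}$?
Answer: $- \frac{4159}{42} \approx -99.024$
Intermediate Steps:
$d{\left(j \right)} = \frac{1}{3 j}$
$V = -540$ ($V = -836 + 296 = -540$)
$R = 441$ ($R = \left(-22 + 1\right)^{2} = \left(-21\right)^{2} = 441$)
$\left(V + R\right) + d{\left(-51 - -37 \right)} = \left(-540 + 441\right) + \frac{1}{3 \left(-51 - -37\right)} = -99 + \frac{1}{3 \left(-51 + 37\right)} = -99 + \frac{1}{3 \left(-14\right)} = -99 + \frac{1}{3} \left(- \frac{1}{14}\right) = -99 - \frac{1}{42} = - \frac{4159}{42}$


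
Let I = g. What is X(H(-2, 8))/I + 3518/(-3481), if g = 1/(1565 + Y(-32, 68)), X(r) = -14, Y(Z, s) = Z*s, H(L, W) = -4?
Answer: 29772956/3481 ≈ 8553.0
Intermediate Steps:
g = -1/611 (g = 1/(1565 - 32*68) = 1/(1565 - 2176) = 1/(-611) = -1/611 ≈ -0.0016367)
I = -1/611 ≈ -0.0016367
X(H(-2, 8))/I + 3518/(-3481) = -14/(-1/611) + 3518/(-3481) = -14*(-611) + 3518*(-1/3481) = 8554 - 3518/3481 = 29772956/3481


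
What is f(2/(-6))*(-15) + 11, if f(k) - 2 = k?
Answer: -14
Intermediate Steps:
f(k) = 2 + k
f(2/(-6))*(-15) + 11 = (2 + 2/(-6))*(-15) + 11 = (2 + 2*(-1/6))*(-15) + 11 = (2 - 1/3)*(-15) + 11 = (5/3)*(-15) + 11 = -25 + 11 = -14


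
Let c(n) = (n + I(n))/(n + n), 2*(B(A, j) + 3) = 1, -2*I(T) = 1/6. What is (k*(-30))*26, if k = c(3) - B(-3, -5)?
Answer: -13975/6 ≈ -2329.2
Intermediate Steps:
I(T) = -1/12 (I(T) = -1/(2*6) = -½*⅙ = -1/12)
B(A, j) = -5/2 (B(A, j) = -3 + (½)*1 = -3 + ½ = -5/2)
c(n) = (-1/12 + n)/(2*n) (c(n) = (n - 1/12)/(n + n) = (-1/12 + n)/((2*n)) = (-1/12 + n)*(1/(2*n)) = (-1/12 + n)/(2*n))
k = 215/72 (k = (1/24)*(-1 + 12*3)/3 - 1*(-5/2) = (1/24)*(⅓)*(-1 + 36) + 5/2 = (1/24)*(⅓)*35 + 5/2 = 35/72 + 5/2 = 215/72 ≈ 2.9861)
(k*(-30))*26 = ((215/72)*(-30))*26 = -1075/12*26 = -13975/6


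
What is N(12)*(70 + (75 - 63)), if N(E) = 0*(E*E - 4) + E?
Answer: 984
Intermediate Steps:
N(E) = E (N(E) = 0*(E**2 - 4) + E = 0*(-4 + E**2) + E = 0 + E = E)
N(12)*(70 + (75 - 63)) = 12*(70 + (75 - 63)) = 12*(70 + 12) = 12*82 = 984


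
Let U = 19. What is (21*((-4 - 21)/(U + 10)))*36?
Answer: -18900/29 ≈ -651.72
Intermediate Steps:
(21*((-4 - 21)/(U + 10)))*36 = (21*((-4 - 21)/(19 + 10)))*36 = (21*(-25/29))*36 = -525/29*36 = -18900/29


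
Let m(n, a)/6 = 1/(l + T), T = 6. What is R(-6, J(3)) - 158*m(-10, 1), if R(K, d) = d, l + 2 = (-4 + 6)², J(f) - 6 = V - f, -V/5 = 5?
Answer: -281/2 ≈ -140.50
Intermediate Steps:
V = -25 (V = -5*5 = -25)
J(f) = -19 - f (J(f) = 6 + (-25 - f) = -19 - f)
l = 2 (l = -2 + (-4 + 6)² = -2 + 2² = -2 + 4 = 2)
m(n, a) = ¾ (m(n, a) = 6/(2 + 6) = 6/8 = 6*(⅛) = ¾)
R(-6, J(3)) - 158*m(-10, 1) = (-19 - 1*3) - 158*¾ = (-19 - 3) - 237/2 = -22 - 237/2 = -281/2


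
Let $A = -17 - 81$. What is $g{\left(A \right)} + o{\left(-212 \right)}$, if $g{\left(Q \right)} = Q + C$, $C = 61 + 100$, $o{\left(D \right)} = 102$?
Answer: $165$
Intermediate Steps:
$C = 161$
$A = -98$ ($A = -17 - 81 = -98$)
$g{\left(Q \right)} = 161 + Q$ ($g{\left(Q \right)} = Q + 161 = 161 + Q$)
$g{\left(A \right)} + o{\left(-212 \right)} = \left(161 - 98\right) + 102 = 63 + 102 = 165$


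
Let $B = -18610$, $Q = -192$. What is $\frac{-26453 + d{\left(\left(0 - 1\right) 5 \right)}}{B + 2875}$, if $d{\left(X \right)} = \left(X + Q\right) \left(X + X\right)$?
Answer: $\frac{8161}{5245} \approx 1.556$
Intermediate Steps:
$d{\left(X \right)} = 2 X \left(-192 + X\right)$ ($d{\left(X \right)} = \left(X - 192\right) \left(X + X\right) = \left(-192 + X\right) 2 X = 2 X \left(-192 + X\right)$)
$\frac{-26453 + d{\left(\left(0 - 1\right) 5 \right)}}{B + 2875} = \frac{-26453 + 2 \left(0 - 1\right) 5 \left(-192 + \left(0 - 1\right) 5\right)}{-18610 + 2875} = \frac{-26453 + 2 \left(\left(-1\right) 5\right) \left(-192 - 5\right)}{-15735} = \left(-26453 + 2 \left(-5\right) \left(-192 - 5\right)\right) \left(- \frac{1}{15735}\right) = \left(-26453 + 2 \left(-5\right) \left(-197\right)\right) \left(- \frac{1}{15735}\right) = \left(-26453 + 1970\right) \left(- \frac{1}{15735}\right) = \left(-24483\right) \left(- \frac{1}{15735}\right) = \frac{8161}{5245}$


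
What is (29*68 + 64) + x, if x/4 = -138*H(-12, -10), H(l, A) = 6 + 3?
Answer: -2932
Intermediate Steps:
H(l, A) = 9
x = -4968 (x = 4*(-138*9) = 4*(-1242) = -4968)
(29*68 + 64) + x = (29*68 + 64) - 4968 = (1972 + 64) - 4968 = 2036 - 4968 = -2932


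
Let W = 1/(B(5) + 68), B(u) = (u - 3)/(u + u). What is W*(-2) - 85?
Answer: -28995/341 ≈ -85.029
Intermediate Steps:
B(u) = (-3 + u)/(2*u) (B(u) = (-3 + u)/((2*u)) = (-3 + u)*(1/(2*u)) = (-3 + u)/(2*u))
W = 5/341 (W = 1/((1/2)*(-3 + 5)/5 + 68) = 1/((1/2)*(1/5)*2 + 68) = 1/(1/5 + 68) = 1/(341/5) = 5/341 ≈ 0.014663)
W*(-2) - 85 = (5/341)*(-2) - 85 = -10/341 - 85 = -28995/341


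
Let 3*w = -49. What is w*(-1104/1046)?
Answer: 9016/523 ≈ 17.239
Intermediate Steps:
w = -49/3 (w = (⅓)*(-49) = -49/3 ≈ -16.333)
w*(-1104/1046) = -(-18032)/1046 = -49/3*(-552/523) = 9016/523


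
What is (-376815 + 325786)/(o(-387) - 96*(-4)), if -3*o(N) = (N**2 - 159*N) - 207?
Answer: 51029/69981 ≈ 0.72918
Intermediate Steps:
o(N) = 69 + 53*N - N**2/3 (o(N) = -((N**2 - 159*N) - 207)/3 = -(-207 + N**2 - 159*N)/3 = 69 + 53*N - N**2/3)
(-376815 + 325786)/(o(-387) - 96*(-4)) = (-376815 + 325786)/((69 + 53*(-387) - 1/3*(-387)**2) - 96*(-4)) = -51029/((69 - 20511 - 1/3*149769) + 384) = -51029/((69 - 20511 - 49923) + 384) = -51029/(-70365 + 384) = -51029/(-69981) = -51029*(-1/69981) = 51029/69981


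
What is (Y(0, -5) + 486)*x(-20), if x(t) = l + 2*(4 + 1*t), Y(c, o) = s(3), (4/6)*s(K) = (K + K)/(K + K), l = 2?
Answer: -14625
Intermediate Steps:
s(K) = 3/2 (s(K) = 3*((K + K)/(K + K))/2 = 3*((2*K)/((2*K)))/2 = 3*((2*K)*(1/(2*K)))/2 = (3/2)*1 = 3/2)
Y(c, o) = 3/2
x(t) = 10 + 2*t (x(t) = 2 + 2*(4 + 1*t) = 2 + 2*(4 + t) = 2 + (8 + 2*t) = 10 + 2*t)
(Y(0, -5) + 486)*x(-20) = (3/2 + 486)*(10 + 2*(-20)) = 975*(10 - 40)/2 = (975/2)*(-30) = -14625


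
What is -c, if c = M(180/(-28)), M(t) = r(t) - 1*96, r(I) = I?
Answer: 717/7 ≈ 102.43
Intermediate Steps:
M(t) = -96 + t (M(t) = t - 1*96 = t - 96 = -96 + t)
c = -717/7 (c = -96 + 180/(-28) = -96 + 180*(-1/28) = -96 - 45/7 = -717/7 ≈ -102.43)
-c = -1*(-717/7) = 717/7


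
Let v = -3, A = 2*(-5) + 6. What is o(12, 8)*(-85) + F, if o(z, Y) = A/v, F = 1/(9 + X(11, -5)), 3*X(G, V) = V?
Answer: -7471/66 ≈ -113.20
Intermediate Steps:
A = -4 (A = -10 + 6 = -4)
X(G, V) = V/3
F = 3/22 (F = 1/(9 + (⅓)*(-5)) = 1/(9 - 5/3) = 1/(22/3) = 3/22 ≈ 0.13636)
o(z, Y) = 4/3 (o(z, Y) = -4/(-3) = -4*(-⅓) = 4/3)
o(12, 8)*(-85) + F = (4/3)*(-85) + 3/22 = -340/3 + 3/22 = -7471/66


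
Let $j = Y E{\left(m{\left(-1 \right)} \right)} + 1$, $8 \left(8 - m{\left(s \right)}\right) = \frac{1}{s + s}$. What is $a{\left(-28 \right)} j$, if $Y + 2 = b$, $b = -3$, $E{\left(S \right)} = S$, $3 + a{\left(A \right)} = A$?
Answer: $\frac{19499}{16} \approx 1218.7$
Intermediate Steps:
$a{\left(A \right)} = -3 + A$
$m{\left(s \right)} = 8 - \frac{1}{16 s}$ ($m{\left(s \right)} = 8 - \frac{1}{8 \left(s + s\right)} = 8 - \frac{1}{8 \cdot 2 s} = 8 - \frac{\frac{1}{2} \frac{1}{s}}{8} = 8 - \frac{1}{16 s}$)
$Y = -5$ ($Y = -2 - 3 = -5$)
$j = - \frac{629}{16}$ ($j = - 5 \left(8 - \frac{1}{16 \left(-1\right)}\right) + 1 = - 5 \left(8 - - \frac{1}{16}\right) + 1 = - 5 \left(8 + \frac{1}{16}\right) + 1 = \left(-5\right) \frac{129}{16} + 1 = - \frac{645}{16} + 1 = - \frac{629}{16} \approx -39.313$)
$a{\left(-28 \right)} j = \left(-3 - 28\right) \left(- \frac{629}{16}\right) = \left(-31\right) \left(- \frac{629}{16}\right) = \frac{19499}{16}$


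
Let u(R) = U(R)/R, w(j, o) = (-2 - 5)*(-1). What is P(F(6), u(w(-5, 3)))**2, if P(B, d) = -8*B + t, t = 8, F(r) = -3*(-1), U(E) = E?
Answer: 256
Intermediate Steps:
F(r) = 3
w(j, o) = 7 (w(j, o) = -7*(-1) = 7)
u(R) = 1 (u(R) = R/R = 1)
P(B, d) = 8 - 8*B (P(B, d) = -8*B + 8 = 8 - 8*B)
P(F(6), u(w(-5, 3)))**2 = (8 - 8*3)**2 = (8 - 24)**2 = (-16)**2 = 256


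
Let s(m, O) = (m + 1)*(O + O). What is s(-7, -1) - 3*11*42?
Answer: -1374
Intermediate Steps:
s(m, O) = 2*O*(1 + m) (s(m, O) = (1 + m)*(2*O) = 2*O*(1 + m))
s(-7, -1) - 3*11*42 = 2*(-1)*(1 - 7) - 3*11*42 = 2*(-1)*(-6) - 33*42 = 12 - 1386 = -1374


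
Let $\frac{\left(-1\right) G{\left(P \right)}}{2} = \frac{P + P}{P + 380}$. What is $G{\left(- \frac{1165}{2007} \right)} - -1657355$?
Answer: $\frac{252413510077}{152299} \approx 1.6574 \cdot 10^{6}$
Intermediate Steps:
$G{\left(P \right)} = - \frac{4 P}{380 + P}$ ($G{\left(P \right)} = - 2 \frac{P + P}{P + 380} = - 2 \frac{2 P}{380 + P} = - \frac{4 P}{380 + P}$)
$G{\left(- \frac{1165}{2007} \right)} - -1657355 = - \frac{4 \left(- \frac{1165}{2007}\right)}{380 - \frac{1165}{2007}} - -1657355 = - \frac{4 \left(\left(-1165\right) \frac{1}{2007}\right)}{380 - \frac{1165}{2007}} + 1657355 = \left(-4\right) \left(- \frac{1165}{2007}\right) \frac{1}{380 - \frac{1165}{2007}} + 1657355 = \left(-4\right) \left(- \frac{1165}{2007}\right) \frac{1}{\frac{761495}{2007}} + 1657355 = \left(-4\right) \left(- \frac{1165}{2007}\right) \frac{2007}{761495} + 1657355 = \frac{932}{152299} + 1657355 = \frac{252413510077}{152299}$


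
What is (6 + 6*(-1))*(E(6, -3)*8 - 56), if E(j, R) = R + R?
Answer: 0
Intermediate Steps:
E(j, R) = 2*R
(6 + 6*(-1))*(E(6, -3)*8 - 56) = (6 + 6*(-1))*((2*(-3))*8 - 56) = (6 - 6)*(-6*8 - 56) = 0*(-48 - 56) = 0*(-104) = 0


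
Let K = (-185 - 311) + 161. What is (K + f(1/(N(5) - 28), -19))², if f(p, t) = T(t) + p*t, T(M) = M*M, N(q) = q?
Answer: 380689/529 ≈ 719.64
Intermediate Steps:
T(M) = M²
K = -335 (K = -496 + 161 = -335)
f(p, t) = t² + p*t
(K + f(1/(N(5) - 28), -19))² = (-335 - 19*(1/(5 - 28) - 19))² = (-335 - 19*(1/(-23) - 19))² = (-335 - 19*(-1/23 - 19))² = (-335 - 19*(-438/23))² = (-335 + 8322/23)² = (617/23)² = 380689/529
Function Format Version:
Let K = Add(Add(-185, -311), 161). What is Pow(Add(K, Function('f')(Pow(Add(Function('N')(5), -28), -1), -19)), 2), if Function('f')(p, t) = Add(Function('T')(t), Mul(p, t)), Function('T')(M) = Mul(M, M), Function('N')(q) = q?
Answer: Rational(380689, 529) ≈ 719.64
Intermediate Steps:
Function('T')(M) = Pow(M, 2)
K = -335 (K = Add(-496, 161) = -335)
Function('f')(p, t) = Add(Pow(t, 2), Mul(p, t))
Pow(Add(K, Function('f')(Pow(Add(Function('N')(5), -28), -1), -19)), 2) = Pow(Add(-335, Mul(-19, Add(Pow(Add(5, -28), -1), -19))), 2) = Pow(Add(-335, Mul(-19, Add(Pow(-23, -1), -19))), 2) = Pow(Add(-335, Mul(-19, Add(Rational(-1, 23), -19))), 2) = Pow(Add(-335, Mul(-19, Rational(-438, 23))), 2) = Pow(Add(-335, Rational(8322, 23)), 2) = Pow(Rational(617, 23), 2) = Rational(380689, 529)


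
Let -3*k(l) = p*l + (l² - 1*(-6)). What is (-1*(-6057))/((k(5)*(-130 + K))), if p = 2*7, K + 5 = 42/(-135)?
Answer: 817695/614989 ≈ 1.3296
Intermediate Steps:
K = -239/45 (K = -5 + 42/(-135) = -5 + 42*(-1/135) = -5 - 14/45 = -239/45 ≈ -5.3111)
p = 14
k(l) = -2 - 14*l/3 - l²/3 (k(l) = -(14*l + (l² - 1*(-6)))/3 = -(14*l + (l² + 6))/3 = -(14*l + (6 + l²))/3 = -(6 + l² + 14*l)/3 = -2 - 14*l/3 - l²/3)
(-1*(-6057))/((k(5)*(-130 + K))) = (-1*(-6057))/(((-2 - 14/3*5 - ⅓*5²)*(-130 - 239/45))) = 6057/(((-2 - 70/3 - ⅓*25)*(-6089/45))) = 6057/(((-2 - 70/3 - 25/3)*(-6089/45))) = 6057/((-101/3*(-6089/45))) = 6057/(614989/135) = 6057*(135/614989) = 817695/614989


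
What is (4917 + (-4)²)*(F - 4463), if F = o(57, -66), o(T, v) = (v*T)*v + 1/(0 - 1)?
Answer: 1202803524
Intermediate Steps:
o(T, v) = -1 + T*v² (o(T, v) = (T*v)*v + 1/(-1) = T*v² - 1 = -1 + T*v²)
F = 248291 (F = -1 + 57*(-66)² = -1 + 57*4356 = -1 + 248292 = 248291)
(4917 + (-4)²)*(F - 4463) = (4917 + (-4)²)*(248291 - 4463) = (4917 + 16)*243828 = 4933*243828 = 1202803524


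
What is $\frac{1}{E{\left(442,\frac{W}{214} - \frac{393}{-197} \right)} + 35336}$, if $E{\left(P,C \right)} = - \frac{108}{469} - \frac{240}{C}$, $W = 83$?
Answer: $\frac{47112457}{1660009627148} \approx 2.8381 \cdot 10^{-5}$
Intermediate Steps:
$E{\left(P,C \right)} = - \frac{108}{469} - \frac{240}{C}$ ($E{\left(P,C \right)} = \left(-108\right) \frac{1}{469} - \frac{240}{C} = - \frac{108}{469} - \frac{240}{C}$)
$\frac{1}{E{\left(442,\frac{W}{214} - \frac{393}{-197} \right)} + 35336} = \frac{1}{\left(- \frac{108}{469} - \frac{240}{\frac{83}{214} - \frac{393}{-197}}\right) + 35336} = \frac{1}{\left(- \frac{108}{469} - \frac{240}{83 \cdot \frac{1}{214} - - \frac{393}{197}}\right) + 35336} = \frac{1}{\left(- \frac{108}{469} - \frac{240}{\frac{83}{214} + \frac{393}{197}}\right) + 35336} = \frac{1}{\left(- \frac{108}{469} - \frac{240}{\frac{100453}{42158}}\right) + 35336} = \frac{1}{\left(- \frac{108}{469} - \frac{10117920}{100453}\right) + 35336} = \frac{1}{- \frac{4756153404}{47112457} + 35336} = \frac{1}{\frac{1660009627148}{47112457}} = \frac{47112457}{1660009627148}$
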